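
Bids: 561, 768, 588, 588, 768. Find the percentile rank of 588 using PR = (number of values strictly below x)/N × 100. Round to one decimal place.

20.0

N = 5.
Strictly below 588: 1. Equal to 588: 2.
PR = 1/5 × 100 = 20.0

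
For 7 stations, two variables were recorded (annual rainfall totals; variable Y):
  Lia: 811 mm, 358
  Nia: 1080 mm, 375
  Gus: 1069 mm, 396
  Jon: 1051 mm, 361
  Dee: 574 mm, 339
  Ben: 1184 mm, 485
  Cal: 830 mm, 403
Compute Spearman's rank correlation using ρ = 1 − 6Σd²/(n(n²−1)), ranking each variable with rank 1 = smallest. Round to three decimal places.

0.750

Ranks of variable 1: 2, 6, 5, 4, 1, 7, 3
Ranks of variable 2: 2, 4, 5, 3, 1, 7, 6
d = r₁ − r₂: 0, 2, 0, 1, 0, 0, -3
d²: 0, 4, 0, 1, 0, 0, 9; Σd² = 14
ρ = 1 − 6·14/(7·48) = 1 − 84/336 = 0.750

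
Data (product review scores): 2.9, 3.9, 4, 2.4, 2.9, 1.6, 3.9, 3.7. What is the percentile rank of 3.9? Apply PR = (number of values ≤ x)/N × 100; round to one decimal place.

87.5

N = 8.
Strictly below 3.9: 5. Equal to 3.9: 2.
PR = 7/8 × 100 = 87.5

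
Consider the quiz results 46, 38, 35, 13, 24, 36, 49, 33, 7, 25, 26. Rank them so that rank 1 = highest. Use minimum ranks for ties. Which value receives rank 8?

Sorted (descending): 49, 46, 38, 36, 35, 33, 26, 25, 24, 13, 7
No ties — each value takes its position as its rank.
Rank 8 → value 25.

25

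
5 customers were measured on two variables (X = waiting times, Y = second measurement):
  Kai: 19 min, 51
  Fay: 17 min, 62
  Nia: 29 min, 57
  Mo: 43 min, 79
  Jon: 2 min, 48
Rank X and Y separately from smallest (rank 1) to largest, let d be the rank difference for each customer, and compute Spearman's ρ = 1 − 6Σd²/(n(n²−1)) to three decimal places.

0.700

Ranks of variable 1: 3, 2, 4, 5, 1
Ranks of variable 2: 2, 4, 3, 5, 1
d = r₁ − r₂: 1, -2, 1, 0, 0
d²: 1, 4, 1, 0, 0; Σd² = 6
ρ = 1 − 6·6/(5·24) = 1 − 36/120 = 0.700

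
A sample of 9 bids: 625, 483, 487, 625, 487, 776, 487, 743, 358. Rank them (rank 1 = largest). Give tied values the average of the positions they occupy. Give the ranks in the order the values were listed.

3.5, 8, 6, 3.5, 6, 1, 6, 2, 9

Sorted (descending): 776, 743, 625, 625, 487, 487, 487, 483, 358
The 2 values of 625 occupy positions 3–4 → average rank (3+4)/2 = 3.5.
The 3 values of 487 occupy positions 5–7 → average rank 6.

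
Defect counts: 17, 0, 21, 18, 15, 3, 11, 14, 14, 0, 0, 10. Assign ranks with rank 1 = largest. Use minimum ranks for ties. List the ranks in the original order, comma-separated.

Sorted (descending): 21, 18, 17, 15, 14, 14, 11, 10, 3, 0, 0, 0
The 2 values of 14 occupy positions 5–6 → each gets rank 5.
The 3 values of 0 occupy positions 10–12 → each gets rank 10.

3, 10, 1, 2, 4, 9, 7, 5, 5, 10, 10, 8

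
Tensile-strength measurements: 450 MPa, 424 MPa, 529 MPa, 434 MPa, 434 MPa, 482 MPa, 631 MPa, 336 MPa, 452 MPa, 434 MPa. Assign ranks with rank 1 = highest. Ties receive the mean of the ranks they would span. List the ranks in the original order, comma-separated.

Sorted (descending): 631, 529, 482, 452, 450, 434, 434, 434, 424, 336
The 3 values of 434 occupy positions 6–8 → average rank 7.

5, 9, 2, 7, 7, 3, 1, 10, 4, 7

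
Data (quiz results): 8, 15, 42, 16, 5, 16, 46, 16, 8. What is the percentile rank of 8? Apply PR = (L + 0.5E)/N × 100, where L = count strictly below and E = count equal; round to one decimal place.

22.2

N = 9.
Strictly below 8: 1. Equal to 8: 2.
PR = (1 + 0.5·2)/9 × 100 = 22.2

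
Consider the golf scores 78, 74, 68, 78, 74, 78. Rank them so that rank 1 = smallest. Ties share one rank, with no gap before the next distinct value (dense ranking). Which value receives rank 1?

Sorted (ascending): 68, 74, 74, 78, 78, 78
The 2 values of 74 share dense rank 2.
The 3 values of 78 share dense rank 3.
Remaining distinct values take the next consecutive integers.
Rank 1 → value 68.

68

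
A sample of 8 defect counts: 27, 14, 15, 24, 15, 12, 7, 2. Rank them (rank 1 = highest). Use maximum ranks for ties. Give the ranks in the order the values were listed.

Sorted (descending): 27, 24, 15, 15, 14, 12, 7, 2
The 2 values of 15 occupy positions 3–4 → each gets rank 4.

1, 5, 4, 2, 4, 6, 7, 8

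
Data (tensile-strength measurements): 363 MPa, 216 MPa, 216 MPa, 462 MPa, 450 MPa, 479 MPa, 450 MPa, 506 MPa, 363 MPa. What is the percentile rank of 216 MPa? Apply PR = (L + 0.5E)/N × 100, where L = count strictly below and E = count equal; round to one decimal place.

11.1

N = 9.
Strictly below 216: 0. Equal to 216: 2.
PR = (0 + 0.5·2)/9 × 100 = 11.1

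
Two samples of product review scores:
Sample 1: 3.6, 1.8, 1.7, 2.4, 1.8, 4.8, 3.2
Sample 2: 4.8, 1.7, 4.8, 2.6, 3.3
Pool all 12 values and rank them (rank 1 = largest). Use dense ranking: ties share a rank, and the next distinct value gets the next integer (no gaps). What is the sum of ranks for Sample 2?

18

Sorted (descending): 4.8, 4.8, 4.8, 3.6, 3.3, 3.2, 2.6, 2.4, 1.8, 1.8, 1.7, 1.7
The 3 values of 4.8 share dense rank 1.
The 2 values of 1.8 share dense rank 7.
The 2 values of 1.7 share dense rank 8.
Remaining distinct values take the next consecutive integers.
Sample 2 values → pooled ranks: 4.8→1, 1.7→8, 4.8→1, 2.6→5, 3.3→3
Rank sum = 1 + 8 + 1 + 5 + 3 = 18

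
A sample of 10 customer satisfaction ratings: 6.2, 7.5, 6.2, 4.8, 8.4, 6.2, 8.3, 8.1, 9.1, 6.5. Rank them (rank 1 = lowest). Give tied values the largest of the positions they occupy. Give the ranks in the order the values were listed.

Sorted (ascending): 4.8, 6.2, 6.2, 6.2, 6.5, 7.5, 8.1, 8.3, 8.4, 9.1
The 3 values of 6.2 occupy positions 2–4 → each gets rank 4.

4, 6, 4, 1, 9, 4, 8, 7, 10, 5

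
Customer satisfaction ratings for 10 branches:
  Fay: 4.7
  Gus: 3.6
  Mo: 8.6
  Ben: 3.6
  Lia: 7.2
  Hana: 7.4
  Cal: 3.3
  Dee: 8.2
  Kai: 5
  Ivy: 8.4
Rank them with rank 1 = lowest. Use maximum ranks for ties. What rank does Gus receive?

Sorted (ascending): 3.3, 3.6, 3.6, 4.7, 5, 7.2, 7.4, 8.2, 8.4, 8.6
The 2 values of 3.6 occupy positions 2–3 → each gets rank 3.
Gus has value 3.6 → rank 3.

3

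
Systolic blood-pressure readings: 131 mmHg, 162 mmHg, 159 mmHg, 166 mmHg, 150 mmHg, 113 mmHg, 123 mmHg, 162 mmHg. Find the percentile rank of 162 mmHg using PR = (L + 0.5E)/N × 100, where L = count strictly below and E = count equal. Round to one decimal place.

N = 8.
Strictly below 162: 5. Equal to 162: 2.
PR = (5 + 0.5·2)/8 × 100 = 75.0

75.0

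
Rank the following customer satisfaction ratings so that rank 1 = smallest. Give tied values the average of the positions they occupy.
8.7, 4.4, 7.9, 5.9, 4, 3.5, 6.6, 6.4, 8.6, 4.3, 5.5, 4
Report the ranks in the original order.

Sorted (ascending): 3.5, 4, 4, 4.3, 4.4, 5.5, 5.9, 6.4, 6.6, 7.9, 8.6, 8.7
The 2 values of 4 occupy positions 2–3 → average rank (2+3)/2 = 2.5.

12, 5, 10, 7, 2.5, 1, 9, 8, 11, 4, 6, 2.5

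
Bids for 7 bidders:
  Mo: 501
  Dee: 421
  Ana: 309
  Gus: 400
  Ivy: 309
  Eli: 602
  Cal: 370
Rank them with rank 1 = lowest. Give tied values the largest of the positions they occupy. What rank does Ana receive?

2

Sorted (ascending): 309, 309, 370, 400, 421, 501, 602
The 2 values of 309 occupy positions 1–2 → each gets rank 2.
Ana has value 309 → rank 2.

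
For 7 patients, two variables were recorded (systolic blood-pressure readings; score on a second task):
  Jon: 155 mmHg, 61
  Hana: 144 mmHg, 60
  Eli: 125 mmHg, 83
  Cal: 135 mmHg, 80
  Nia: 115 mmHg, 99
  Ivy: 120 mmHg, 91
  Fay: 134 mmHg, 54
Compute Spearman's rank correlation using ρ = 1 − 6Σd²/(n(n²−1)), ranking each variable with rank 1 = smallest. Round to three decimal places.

Ranks of variable 1: 7, 6, 3, 5, 1, 2, 4
Ranks of variable 2: 3, 2, 5, 4, 7, 6, 1
d = r₁ − r₂: 4, 4, -2, 1, -6, -4, 3
d²: 16, 16, 4, 1, 36, 16, 9; Σd² = 98
ρ = 1 − 6·98/(7·48) = 1 − 588/336 = -0.750

-0.750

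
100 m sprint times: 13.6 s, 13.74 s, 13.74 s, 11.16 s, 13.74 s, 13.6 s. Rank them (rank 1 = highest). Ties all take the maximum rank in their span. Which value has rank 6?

11.16

Sorted (descending): 13.74, 13.74, 13.74, 13.6, 13.6, 11.16
The 3 values of 13.74 occupy positions 1–3 → each gets rank 3.
The 2 values of 13.6 occupy positions 4–5 → each gets rank 5.
Rank 6 → value 11.16.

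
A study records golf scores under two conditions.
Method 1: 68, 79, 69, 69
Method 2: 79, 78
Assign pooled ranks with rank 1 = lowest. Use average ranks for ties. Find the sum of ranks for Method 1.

Sorted (ascending): 68, 69, 69, 78, 79, 79
The 2 values of 69 occupy positions 2–3 → average rank (2+3)/2 = 2.5.
The 2 values of 79 occupy positions 5–6 → average rank (5+6)/2 = 5.5.
Method 1 values → pooled ranks: 68→1, 79→5.5, 69→2.5, 69→2.5
Rank sum = 1 + 5.5 + 2.5 + 2.5 = 11.5

11.5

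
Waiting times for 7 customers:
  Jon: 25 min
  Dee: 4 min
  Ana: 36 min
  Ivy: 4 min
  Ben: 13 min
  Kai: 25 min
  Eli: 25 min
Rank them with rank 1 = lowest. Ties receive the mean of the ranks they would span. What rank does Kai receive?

5

Sorted (ascending): 4, 4, 13, 25, 25, 25, 36
The 2 values of 4 occupy positions 1–2 → average rank (1+2)/2 = 1.5.
The 3 values of 25 occupy positions 4–6 → average rank 5.
Kai has value 25 min → rank 5.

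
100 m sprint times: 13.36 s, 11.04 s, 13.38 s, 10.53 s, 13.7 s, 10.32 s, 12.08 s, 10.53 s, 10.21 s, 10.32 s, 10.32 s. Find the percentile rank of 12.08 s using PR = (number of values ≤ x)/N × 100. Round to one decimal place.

72.7

N = 11.
Strictly below 12.08: 7. Equal to 12.08: 1.
PR = 8/11 × 100 = 72.7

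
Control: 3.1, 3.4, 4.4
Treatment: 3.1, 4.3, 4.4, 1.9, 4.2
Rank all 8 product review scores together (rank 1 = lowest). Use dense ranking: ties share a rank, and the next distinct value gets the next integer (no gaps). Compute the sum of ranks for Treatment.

18

Sorted (ascending): 1.9, 3.1, 3.1, 3.4, 4.2, 4.3, 4.4, 4.4
The 2 values of 3.1 share dense rank 2.
The 2 values of 4.4 share dense rank 6.
Remaining distinct values take the next consecutive integers.
Treatment values → pooled ranks: 3.1→2, 4.3→5, 4.4→6, 1.9→1, 4.2→4
Rank sum = 2 + 5 + 6 + 1 + 4 = 18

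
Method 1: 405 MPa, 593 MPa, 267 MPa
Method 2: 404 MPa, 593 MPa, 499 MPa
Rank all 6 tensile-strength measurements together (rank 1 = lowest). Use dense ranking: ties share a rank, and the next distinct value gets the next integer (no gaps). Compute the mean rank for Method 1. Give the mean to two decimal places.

Sorted (ascending): 267, 404, 405, 499, 593, 593
The 2 values of 593 share dense rank 5.
Remaining distinct values take the next consecutive integers.
Method 1 values → pooled ranks: 405→3, 593→5, 267→1
Mean rank = (3 + 5 + 1) / 3 = 3.00

3.00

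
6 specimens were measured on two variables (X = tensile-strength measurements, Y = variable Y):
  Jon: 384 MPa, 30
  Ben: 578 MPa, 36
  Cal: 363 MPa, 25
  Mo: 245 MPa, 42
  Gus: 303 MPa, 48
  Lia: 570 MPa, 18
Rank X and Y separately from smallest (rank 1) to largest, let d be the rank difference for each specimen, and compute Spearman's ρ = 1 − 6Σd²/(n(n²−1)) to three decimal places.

-0.543

Ranks of variable 1: 4, 6, 3, 1, 2, 5
Ranks of variable 2: 3, 4, 2, 5, 6, 1
d = r₁ − r₂: 1, 2, 1, -4, -4, 4
d²: 1, 4, 1, 16, 16, 16; Σd² = 54
ρ = 1 − 6·54/(6·35) = 1 − 324/210 = -0.543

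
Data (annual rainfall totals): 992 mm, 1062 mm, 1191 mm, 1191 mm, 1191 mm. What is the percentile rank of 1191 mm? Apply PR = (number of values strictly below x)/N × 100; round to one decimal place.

40.0

N = 5.
Strictly below 1191: 2. Equal to 1191: 3.
PR = 2/5 × 100 = 40.0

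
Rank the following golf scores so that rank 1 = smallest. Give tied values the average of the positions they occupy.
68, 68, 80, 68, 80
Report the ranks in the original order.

Sorted (ascending): 68, 68, 68, 80, 80
The 3 values of 68 occupy positions 1–3 → average rank 2.
The 2 values of 80 occupy positions 4–5 → average rank (4+5)/2 = 4.5.

2, 2, 4.5, 2, 4.5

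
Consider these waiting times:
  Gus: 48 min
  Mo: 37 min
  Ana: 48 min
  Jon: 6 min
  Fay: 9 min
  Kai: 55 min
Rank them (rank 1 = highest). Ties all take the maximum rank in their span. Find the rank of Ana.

3

Sorted (descending): 55, 48, 48, 37, 9, 6
The 2 values of 48 occupy positions 2–3 → each gets rank 3.
Ana has value 48 min → rank 3.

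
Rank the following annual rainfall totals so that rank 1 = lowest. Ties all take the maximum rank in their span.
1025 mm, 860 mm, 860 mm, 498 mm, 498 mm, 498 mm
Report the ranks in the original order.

Sorted (ascending): 498, 498, 498, 860, 860, 1025
The 3 values of 498 occupy positions 1–3 → each gets rank 3.
The 2 values of 860 occupy positions 4–5 → each gets rank 5.

6, 5, 5, 3, 3, 3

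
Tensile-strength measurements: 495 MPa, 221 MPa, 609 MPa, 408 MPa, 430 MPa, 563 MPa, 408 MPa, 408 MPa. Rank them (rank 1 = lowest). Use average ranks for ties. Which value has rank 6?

Sorted (ascending): 221, 408, 408, 408, 430, 495, 563, 609
The 3 values of 408 occupy positions 2–4 → average rank 3.
Rank 6 → value 495.

495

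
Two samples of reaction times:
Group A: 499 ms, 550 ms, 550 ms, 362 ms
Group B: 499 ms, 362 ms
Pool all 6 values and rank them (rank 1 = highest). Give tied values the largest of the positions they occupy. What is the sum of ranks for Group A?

14

Sorted (descending): 550, 550, 499, 499, 362, 362
The 2 values of 550 occupy positions 1–2 → each gets rank 2.
The 2 values of 499 occupy positions 3–4 → each gets rank 4.
The 2 values of 362 occupy positions 5–6 → each gets rank 6.
Group A values → pooled ranks: 499→4, 550→2, 550→2, 362→6
Rank sum = 4 + 2 + 2 + 6 = 14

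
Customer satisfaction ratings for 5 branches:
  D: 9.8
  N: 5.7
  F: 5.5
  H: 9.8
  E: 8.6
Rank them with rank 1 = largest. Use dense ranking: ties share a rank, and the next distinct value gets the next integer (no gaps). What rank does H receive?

Sorted (descending): 9.8, 9.8, 8.6, 5.7, 5.5
The 2 values of 9.8 share dense rank 1.
Remaining distinct values take the next consecutive integers.
H has value 9.8 → rank 1.

1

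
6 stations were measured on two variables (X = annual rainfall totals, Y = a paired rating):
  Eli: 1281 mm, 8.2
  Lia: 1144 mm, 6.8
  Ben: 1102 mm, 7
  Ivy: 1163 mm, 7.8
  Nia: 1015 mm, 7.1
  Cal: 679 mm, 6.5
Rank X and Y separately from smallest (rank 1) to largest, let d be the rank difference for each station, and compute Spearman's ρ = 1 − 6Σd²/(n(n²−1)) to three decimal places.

0.771

Ranks of variable 1: 6, 4, 3, 5, 2, 1
Ranks of variable 2: 6, 2, 3, 5, 4, 1
d = r₁ − r₂: 0, 2, 0, 0, -2, 0
d²: 0, 4, 0, 0, 4, 0; Σd² = 8
ρ = 1 − 6·8/(6·35) = 1 − 48/210 = 0.771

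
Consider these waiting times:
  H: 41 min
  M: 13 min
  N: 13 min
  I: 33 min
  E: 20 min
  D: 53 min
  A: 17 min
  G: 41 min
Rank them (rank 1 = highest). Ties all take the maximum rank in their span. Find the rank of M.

Sorted (descending): 53, 41, 41, 33, 20, 17, 13, 13
The 2 values of 41 occupy positions 2–3 → each gets rank 3.
The 2 values of 13 occupy positions 7–8 → each gets rank 8.
M has value 13 min → rank 8.

8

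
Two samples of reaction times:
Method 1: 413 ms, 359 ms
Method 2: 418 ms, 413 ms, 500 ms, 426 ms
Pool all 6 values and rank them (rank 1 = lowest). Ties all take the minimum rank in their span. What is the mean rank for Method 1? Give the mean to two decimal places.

Sorted (ascending): 359, 413, 413, 418, 426, 500
The 2 values of 413 occupy positions 2–3 → each gets rank 2.
Method 1 values → pooled ranks: 413→2, 359→1
Mean rank = (2 + 1) / 2 = 1.50

1.50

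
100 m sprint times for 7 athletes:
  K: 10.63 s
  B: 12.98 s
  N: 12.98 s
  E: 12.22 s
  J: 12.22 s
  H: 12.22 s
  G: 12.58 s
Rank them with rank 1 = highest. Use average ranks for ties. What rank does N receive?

Sorted (descending): 12.98, 12.98, 12.58, 12.22, 12.22, 12.22, 10.63
The 2 values of 12.98 occupy positions 1–2 → average rank (1+2)/2 = 1.5.
The 3 values of 12.22 occupy positions 4–6 → average rank 5.
N has value 12.98 s → rank 1.5.

1.5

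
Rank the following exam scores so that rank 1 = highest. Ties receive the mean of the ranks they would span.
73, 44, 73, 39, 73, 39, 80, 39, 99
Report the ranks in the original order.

4, 6, 4, 8, 4, 8, 2, 8, 1

Sorted (descending): 99, 80, 73, 73, 73, 44, 39, 39, 39
The 3 values of 73 occupy positions 3–5 → average rank 4.
The 3 values of 39 occupy positions 7–9 → average rank 8.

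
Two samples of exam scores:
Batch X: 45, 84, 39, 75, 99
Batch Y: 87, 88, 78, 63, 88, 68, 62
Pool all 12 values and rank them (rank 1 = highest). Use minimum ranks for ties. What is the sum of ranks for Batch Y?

41

Sorted (descending): 99, 88, 88, 87, 84, 78, 75, 68, 63, 62, 45, 39
The 2 values of 88 occupy positions 2–3 → each gets rank 2.
Batch Y values → pooled ranks: 87→4, 88→2, 78→6, 63→9, 88→2, 68→8, 62→10
Rank sum = 4 + 2 + 6 + 9 + 2 + 8 + 10 = 41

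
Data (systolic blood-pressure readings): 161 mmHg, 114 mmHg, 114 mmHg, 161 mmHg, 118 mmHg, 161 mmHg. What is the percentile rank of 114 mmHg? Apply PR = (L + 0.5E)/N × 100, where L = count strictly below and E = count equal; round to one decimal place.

16.7

N = 6.
Strictly below 114: 0. Equal to 114: 2.
PR = (0 + 0.5·2)/6 × 100 = 16.7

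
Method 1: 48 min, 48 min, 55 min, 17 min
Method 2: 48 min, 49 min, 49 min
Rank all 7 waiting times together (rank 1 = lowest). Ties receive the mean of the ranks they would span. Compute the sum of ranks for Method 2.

14

Sorted (ascending): 17, 48, 48, 48, 49, 49, 55
The 3 values of 48 occupy positions 2–4 → average rank 3.
The 2 values of 49 occupy positions 5–6 → average rank (5+6)/2 = 5.5.
Method 2 values → pooled ranks: 48→3, 49→5.5, 49→5.5
Rank sum = 3 + 5.5 + 5.5 = 14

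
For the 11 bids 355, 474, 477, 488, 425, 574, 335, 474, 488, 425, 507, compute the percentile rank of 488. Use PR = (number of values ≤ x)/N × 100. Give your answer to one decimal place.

81.8

N = 11.
Strictly below 488: 7. Equal to 488: 2.
PR = 9/11 × 100 = 81.8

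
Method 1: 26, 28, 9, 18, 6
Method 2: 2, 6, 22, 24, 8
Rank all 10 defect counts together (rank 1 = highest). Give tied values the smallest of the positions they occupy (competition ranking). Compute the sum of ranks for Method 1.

22

Sorted (descending): 28, 26, 24, 22, 18, 9, 8, 6, 6, 2
The 2 values of 6 occupy positions 8–9 → each gets rank 8.
Method 1 values → pooled ranks: 26→2, 28→1, 9→6, 18→5, 6→8
Rank sum = 2 + 1 + 6 + 5 + 8 = 22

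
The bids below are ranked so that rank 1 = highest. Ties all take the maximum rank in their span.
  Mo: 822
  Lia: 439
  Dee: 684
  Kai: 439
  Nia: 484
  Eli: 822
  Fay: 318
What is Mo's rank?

2

Sorted (descending): 822, 822, 684, 484, 439, 439, 318
The 2 values of 822 occupy positions 1–2 → each gets rank 2.
The 2 values of 439 occupy positions 5–6 → each gets rank 6.
Mo has value 822 → rank 2.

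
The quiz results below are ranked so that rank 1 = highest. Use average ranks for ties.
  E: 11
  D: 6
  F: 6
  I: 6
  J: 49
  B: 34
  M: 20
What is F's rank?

6

Sorted (descending): 49, 34, 20, 11, 6, 6, 6
The 3 values of 6 occupy positions 5–7 → average rank 6.
F has value 6 → rank 6.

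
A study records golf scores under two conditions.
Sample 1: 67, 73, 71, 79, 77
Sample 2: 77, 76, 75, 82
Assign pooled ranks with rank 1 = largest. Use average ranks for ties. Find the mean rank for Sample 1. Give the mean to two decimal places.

5.90

Sorted (descending): 82, 79, 77, 77, 76, 75, 73, 71, 67
The 2 values of 77 occupy positions 3–4 → average rank (3+4)/2 = 3.5.
Sample 1 values → pooled ranks: 67→9, 73→7, 71→8, 79→2, 77→3.5
Mean rank = (9 + 7 + 8 + 2 + 3.5) / 5 = 5.90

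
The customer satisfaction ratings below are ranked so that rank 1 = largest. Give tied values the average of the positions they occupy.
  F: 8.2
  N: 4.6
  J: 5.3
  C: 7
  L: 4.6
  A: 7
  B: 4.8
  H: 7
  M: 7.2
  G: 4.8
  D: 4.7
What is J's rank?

6

Sorted (descending): 8.2, 7.2, 7, 7, 7, 5.3, 4.8, 4.8, 4.7, 4.6, 4.6
The 3 values of 7 occupy positions 3–5 → average rank 4.
The 2 values of 4.8 occupy positions 7–8 → average rank (7+8)/2 = 7.5.
The 2 values of 4.6 occupy positions 10–11 → average rank (10+11)/2 = 10.5.
J has value 5.3 → rank 6.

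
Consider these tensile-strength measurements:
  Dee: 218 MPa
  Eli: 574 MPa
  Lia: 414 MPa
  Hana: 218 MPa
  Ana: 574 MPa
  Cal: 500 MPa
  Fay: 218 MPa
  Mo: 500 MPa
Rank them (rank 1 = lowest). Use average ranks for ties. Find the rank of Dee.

Sorted (ascending): 218, 218, 218, 414, 500, 500, 574, 574
The 3 values of 218 occupy positions 1–3 → average rank 2.
The 2 values of 500 occupy positions 5–6 → average rank (5+6)/2 = 5.5.
The 2 values of 574 occupy positions 7–8 → average rank (7+8)/2 = 7.5.
Dee has value 218 MPa → rank 2.

2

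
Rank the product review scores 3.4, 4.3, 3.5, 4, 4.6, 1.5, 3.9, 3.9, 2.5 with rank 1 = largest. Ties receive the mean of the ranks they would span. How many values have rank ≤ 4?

Sorted (descending): 4.6, 4.3, 4, 3.9, 3.9, 3.5, 3.4, 2.5, 1.5
The 2 values of 3.9 occupy positions 4–5 → average rank (4+5)/2 = 4.5.
Ranks ≤ 4: {1, 2, 3} → 3 values.

3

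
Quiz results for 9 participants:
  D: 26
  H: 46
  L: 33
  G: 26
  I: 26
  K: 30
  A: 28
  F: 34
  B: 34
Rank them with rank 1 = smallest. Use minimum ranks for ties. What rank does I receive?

Sorted (ascending): 26, 26, 26, 28, 30, 33, 34, 34, 46
The 3 values of 26 occupy positions 1–3 → each gets rank 1.
The 2 values of 34 occupy positions 7–8 → each gets rank 7.
I has value 26 → rank 1.

1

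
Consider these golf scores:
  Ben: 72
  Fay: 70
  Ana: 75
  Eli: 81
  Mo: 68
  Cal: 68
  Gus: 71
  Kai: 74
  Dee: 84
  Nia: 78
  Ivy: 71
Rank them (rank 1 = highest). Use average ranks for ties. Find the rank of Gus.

Sorted (descending): 84, 81, 78, 75, 74, 72, 71, 71, 70, 68, 68
The 2 values of 71 occupy positions 7–8 → average rank (7+8)/2 = 7.5.
The 2 values of 68 occupy positions 10–11 → average rank (10+11)/2 = 10.5.
Gus has value 71 → rank 7.5.

7.5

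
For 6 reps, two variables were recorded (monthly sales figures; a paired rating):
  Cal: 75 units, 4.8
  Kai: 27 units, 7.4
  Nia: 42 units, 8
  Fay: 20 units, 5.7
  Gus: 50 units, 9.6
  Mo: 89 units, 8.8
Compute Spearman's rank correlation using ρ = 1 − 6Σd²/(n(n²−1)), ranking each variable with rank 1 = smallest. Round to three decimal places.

0.314

Ranks of variable 1: 5, 2, 3, 1, 4, 6
Ranks of variable 2: 1, 3, 4, 2, 6, 5
d = r₁ − r₂: 4, -1, -1, -1, -2, 1
d²: 16, 1, 1, 1, 4, 1; Σd² = 24
ρ = 1 − 6·24/(6·35) = 1 − 144/210 = 0.314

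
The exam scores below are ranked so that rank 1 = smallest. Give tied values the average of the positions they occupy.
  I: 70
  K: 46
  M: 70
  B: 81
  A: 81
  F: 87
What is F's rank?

6

Sorted (ascending): 46, 70, 70, 81, 81, 87
The 2 values of 70 occupy positions 2–3 → average rank (2+3)/2 = 2.5.
The 2 values of 81 occupy positions 4–5 → average rank (4+5)/2 = 4.5.
F has value 87 → rank 6.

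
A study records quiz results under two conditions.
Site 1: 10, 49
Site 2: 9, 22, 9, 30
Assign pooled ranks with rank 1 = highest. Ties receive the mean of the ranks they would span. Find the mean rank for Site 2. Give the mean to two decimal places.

4.00

Sorted (descending): 49, 30, 22, 10, 9, 9
The 2 values of 9 occupy positions 5–6 → average rank (5+6)/2 = 5.5.
Site 2 values → pooled ranks: 9→5.5, 22→3, 9→5.5, 30→2
Mean rank = (5.5 + 3 + 5.5 + 2) / 4 = 4.00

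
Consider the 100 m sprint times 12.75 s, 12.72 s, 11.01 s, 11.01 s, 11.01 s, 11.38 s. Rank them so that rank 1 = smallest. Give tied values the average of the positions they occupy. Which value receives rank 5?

12.72

Sorted (ascending): 11.01, 11.01, 11.01, 11.38, 12.72, 12.75
The 3 values of 11.01 occupy positions 1–3 → average rank 2.
Rank 5 → value 12.72.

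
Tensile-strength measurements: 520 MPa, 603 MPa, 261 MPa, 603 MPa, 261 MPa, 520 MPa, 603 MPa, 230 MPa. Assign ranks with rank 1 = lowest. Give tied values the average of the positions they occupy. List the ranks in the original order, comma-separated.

Sorted (ascending): 230, 261, 261, 520, 520, 603, 603, 603
The 2 values of 261 occupy positions 2–3 → average rank (2+3)/2 = 2.5.
The 2 values of 520 occupy positions 4–5 → average rank (4+5)/2 = 4.5.
The 3 values of 603 occupy positions 6–8 → average rank 7.

4.5, 7, 2.5, 7, 2.5, 4.5, 7, 1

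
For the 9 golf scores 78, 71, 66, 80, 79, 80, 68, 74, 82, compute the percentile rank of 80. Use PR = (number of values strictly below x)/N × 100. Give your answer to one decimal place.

66.7

N = 9.
Strictly below 80: 6. Equal to 80: 2.
PR = 6/9 × 100 = 66.7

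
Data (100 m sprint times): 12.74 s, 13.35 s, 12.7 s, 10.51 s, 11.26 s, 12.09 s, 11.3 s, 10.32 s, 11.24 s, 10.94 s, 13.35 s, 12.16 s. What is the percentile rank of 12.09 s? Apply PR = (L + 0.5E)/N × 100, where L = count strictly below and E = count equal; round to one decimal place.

54.2

N = 12.
Strictly below 12.09: 6. Equal to 12.09: 1.
PR = (6 + 0.5·1)/12 × 100 = 54.2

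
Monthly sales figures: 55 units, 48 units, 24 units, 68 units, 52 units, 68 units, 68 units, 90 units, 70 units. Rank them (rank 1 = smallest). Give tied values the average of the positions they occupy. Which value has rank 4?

55

Sorted (ascending): 24, 48, 52, 55, 68, 68, 68, 70, 90
The 3 values of 68 occupy positions 5–7 → average rank 6.
Rank 4 → value 55.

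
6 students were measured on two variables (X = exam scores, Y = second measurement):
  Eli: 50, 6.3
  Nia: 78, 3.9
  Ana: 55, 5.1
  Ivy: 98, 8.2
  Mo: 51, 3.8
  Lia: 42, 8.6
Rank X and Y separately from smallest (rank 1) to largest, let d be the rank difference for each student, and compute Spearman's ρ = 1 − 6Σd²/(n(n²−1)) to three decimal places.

Ranks of variable 1: 2, 5, 4, 6, 3, 1
Ranks of variable 2: 4, 2, 3, 5, 1, 6
d = r₁ − r₂: -2, 3, 1, 1, 2, -5
d²: 4, 9, 1, 1, 4, 25; Σd² = 44
ρ = 1 − 6·44/(6·35) = 1 − 264/210 = -0.257

-0.257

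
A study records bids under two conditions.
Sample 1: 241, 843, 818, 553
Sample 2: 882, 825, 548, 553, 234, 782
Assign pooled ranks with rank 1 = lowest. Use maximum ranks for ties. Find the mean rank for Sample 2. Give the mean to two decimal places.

5.50

Sorted (ascending): 234, 241, 548, 553, 553, 782, 818, 825, 843, 882
The 2 values of 553 occupy positions 4–5 → each gets rank 5.
Sample 2 values → pooled ranks: 882→10, 825→8, 548→3, 553→5, 234→1, 782→6
Mean rank = (10 + 8 + 3 + 5 + 1 + 6) / 6 = 5.50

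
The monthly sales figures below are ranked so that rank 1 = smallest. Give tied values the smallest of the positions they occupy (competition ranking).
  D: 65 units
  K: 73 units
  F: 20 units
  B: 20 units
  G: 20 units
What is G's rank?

1

Sorted (ascending): 20, 20, 20, 65, 73
The 3 values of 20 occupy positions 1–3 → each gets rank 1.
G has value 20 units → rank 1.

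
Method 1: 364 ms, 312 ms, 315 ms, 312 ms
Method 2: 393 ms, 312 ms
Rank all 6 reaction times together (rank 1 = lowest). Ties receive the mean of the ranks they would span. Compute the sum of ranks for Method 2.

Sorted (ascending): 312, 312, 312, 315, 364, 393
The 3 values of 312 occupy positions 1–3 → average rank 2.
Method 2 values → pooled ranks: 393→6, 312→2
Rank sum = 6 + 2 = 8

8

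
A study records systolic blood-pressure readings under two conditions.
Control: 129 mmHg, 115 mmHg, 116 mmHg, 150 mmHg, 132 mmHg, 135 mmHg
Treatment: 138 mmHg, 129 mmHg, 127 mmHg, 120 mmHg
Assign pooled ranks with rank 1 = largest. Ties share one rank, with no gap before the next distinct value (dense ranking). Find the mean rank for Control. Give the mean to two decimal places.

5.00

Sorted (descending): 150, 138, 135, 132, 129, 129, 127, 120, 116, 115
The 2 values of 129 share dense rank 5.
Remaining distinct values take the next consecutive integers.
Control values → pooled ranks: 129→5, 115→9, 116→8, 150→1, 132→4, 135→3
Mean rank = (5 + 9 + 8 + 1 + 4 + 3) / 6 = 5.00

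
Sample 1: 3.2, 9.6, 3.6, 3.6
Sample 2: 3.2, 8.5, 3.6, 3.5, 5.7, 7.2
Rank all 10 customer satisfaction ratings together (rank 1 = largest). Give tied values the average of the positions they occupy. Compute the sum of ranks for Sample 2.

32.5

Sorted (descending): 9.6, 8.5, 7.2, 5.7, 3.6, 3.6, 3.6, 3.5, 3.2, 3.2
The 3 values of 3.6 occupy positions 5–7 → average rank 6.
The 2 values of 3.2 occupy positions 9–10 → average rank (9+10)/2 = 9.5.
Sample 2 values → pooled ranks: 3.2→9.5, 8.5→2, 3.6→6, 3.5→8, 5.7→4, 7.2→3
Rank sum = 9.5 + 2 + 6 + 8 + 4 + 3 = 32.5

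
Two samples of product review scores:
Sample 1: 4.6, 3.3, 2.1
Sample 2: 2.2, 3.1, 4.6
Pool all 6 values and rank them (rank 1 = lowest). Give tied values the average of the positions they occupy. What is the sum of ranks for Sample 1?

Sorted (ascending): 2.1, 2.2, 3.1, 3.3, 4.6, 4.6
The 2 values of 4.6 occupy positions 5–6 → average rank (5+6)/2 = 5.5.
Sample 1 values → pooled ranks: 4.6→5.5, 3.3→4, 2.1→1
Rank sum = 5.5 + 4 + 1 = 10.5

10.5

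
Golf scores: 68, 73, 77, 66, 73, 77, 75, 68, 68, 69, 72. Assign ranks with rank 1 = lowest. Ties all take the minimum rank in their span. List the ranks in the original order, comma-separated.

2, 7, 10, 1, 7, 10, 9, 2, 2, 5, 6

Sorted (ascending): 66, 68, 68, 68, 69, 72, 73, 73, 75, 77, 77
The 3 values of 68 occupy positions 2–4 → each gets rank 2.
The 2 values of 73 occupy positions 7–8 → each gets rank 7.
The 2 values of 77 occupy positions 10–11 → each gets rank 10.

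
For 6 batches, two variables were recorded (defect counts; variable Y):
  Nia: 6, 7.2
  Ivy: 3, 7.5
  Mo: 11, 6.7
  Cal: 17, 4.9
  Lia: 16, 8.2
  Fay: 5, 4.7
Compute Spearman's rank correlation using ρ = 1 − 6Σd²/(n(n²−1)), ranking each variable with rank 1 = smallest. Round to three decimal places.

-0.029

Ranks of variable 1: 3, 1, 4, 6, 5, 2
Ranks of variable 2: 4, 5, 3, 2, 6, 1
d = r₁ − r₂: -1, -4, 1, 4, -1, 1
d²: 1, 16, 1, 16, 1, 1; Σd² = 36
ρ = 1 − 6·36/(6·35) = 1 − 216/210 = -0.029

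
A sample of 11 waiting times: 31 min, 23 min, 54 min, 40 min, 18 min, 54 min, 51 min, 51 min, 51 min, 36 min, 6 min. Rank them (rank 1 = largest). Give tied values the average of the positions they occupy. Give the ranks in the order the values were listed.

8, 9, 1.5, 6, 10, 1.5, 4, 4, 4, 7, 11

Sorted (descending): 54, 54, 51, 51, 51, 40, 36, 31, 23, 18, 6
The 2 values of 54 occupy positions 1–2 → average rank (1+2)/2 = 1.5.
The 3 values of 51 occupy positions 3–5 → average rank 4.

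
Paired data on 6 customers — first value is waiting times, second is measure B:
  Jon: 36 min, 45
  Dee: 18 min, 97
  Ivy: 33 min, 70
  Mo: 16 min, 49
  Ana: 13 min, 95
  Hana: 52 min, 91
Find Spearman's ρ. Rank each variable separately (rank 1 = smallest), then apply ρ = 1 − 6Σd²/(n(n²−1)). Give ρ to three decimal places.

Ranks of variable 1: 5, 3, 4, 2, 1, 6
Ranks of variable 2: 1, 6, 3, 2, 5, 4
d = r₁ − r₂: 4, -3, 1, 0, -4, 2
d²: 16, 9, 1, 0, 16, 4; Σd² = 46
ρ = 1 − 6·46/(6·35) = 1 − 276/210 = -0.314

-0.314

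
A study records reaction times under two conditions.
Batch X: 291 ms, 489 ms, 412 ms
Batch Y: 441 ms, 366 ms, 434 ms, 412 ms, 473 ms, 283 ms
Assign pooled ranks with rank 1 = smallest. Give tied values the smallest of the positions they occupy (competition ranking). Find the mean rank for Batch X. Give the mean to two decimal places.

Sorted (ascending): 283, 291, 366, 412, 412, 434, 441, 473, 489
The 2 values of 412 occupy positions 4–5 → each gets rank 4.
Batch X values → pooled ranks: 291→2, 489→9, 412→4
Mean rank = (2 + 9 + 4) / 3 = 5.00

5.00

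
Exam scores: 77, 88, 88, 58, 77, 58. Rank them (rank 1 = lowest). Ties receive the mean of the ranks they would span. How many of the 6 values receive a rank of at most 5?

4

Sorted (ascending): 58, 58, 77, 77, 88, 88
The 2 values of 58 occupy positions 1–2 → average rank (1+2)/2 = 1.5.
The 2 values of 77 occupy positions 3–4 → average rank (3+4)/2 = 3.5.
The 2 values of 88 occupy positions 5–6 → average rank (5+6)/2 = 5.5.
Ranks ≤ 5: {1.5, 1.5, 3.5, 3.5} → 4 values.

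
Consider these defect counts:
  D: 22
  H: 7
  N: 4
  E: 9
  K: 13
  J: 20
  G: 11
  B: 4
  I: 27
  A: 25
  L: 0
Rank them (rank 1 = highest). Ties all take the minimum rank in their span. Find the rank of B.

9

Sorted (descending): 27, 25, 22, 20, 13, 11, 9, 7, 4, 4, 0
The 2 values of 4 occupy positions 9–10 → each gets rank 9.
B has value 4 → rank 9.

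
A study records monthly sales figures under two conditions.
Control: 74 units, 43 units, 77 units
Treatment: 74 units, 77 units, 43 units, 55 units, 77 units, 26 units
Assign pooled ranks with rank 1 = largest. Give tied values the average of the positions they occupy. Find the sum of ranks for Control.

Sorted (descending): 77, 77, 77, 74, 74, 55, 43, 43, 26
The 3 values of 77 occupy positions 1–3 → average rank 2.
The 2 values of 74 occupy positions 4–5 → average rank (4+5)/2 = 4.5.
The 2 values of 43 occupy positions 7–8 → average rank (7+8)/2 = 7.5.
Control values → pooled ranks: 74→4.5, 43→7.5, 77→2
Rank sum = 4.5 + 7.5 + 2 = 14

14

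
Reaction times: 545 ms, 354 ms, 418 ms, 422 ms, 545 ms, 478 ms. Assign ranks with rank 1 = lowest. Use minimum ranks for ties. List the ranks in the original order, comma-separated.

Sorted (ascending): 354, 418, 422, 478, 545, 545
The 2 values of 545 occupy positions 5–6 → each gets rank 5.

5, 1, 2, 3, 5, 4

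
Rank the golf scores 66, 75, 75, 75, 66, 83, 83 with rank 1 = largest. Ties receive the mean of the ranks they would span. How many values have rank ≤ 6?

Sorted (descending): 83, 83, 75, 75, 75, 66, 66
The 2 values of 83 occupy positions 1–2 → average rank (1+2)/2 = 1.5.
The 3 values of 75 occupy positions 3–5 → average rank 4.
The 2 values of 66 occupy positions 6–7 → average rank (6+7)/2 = 6.5.
Ranks ≤ 6: {1.5, 1.5, 4, 4, 4} → 5 values.

5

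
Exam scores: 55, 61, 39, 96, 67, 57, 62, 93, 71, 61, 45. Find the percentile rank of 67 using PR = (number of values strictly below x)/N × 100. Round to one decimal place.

N = 11.
Strictly below 67: 7. Equal to 67: 1.
PR = 7/11 × 100 = 63.6

63.6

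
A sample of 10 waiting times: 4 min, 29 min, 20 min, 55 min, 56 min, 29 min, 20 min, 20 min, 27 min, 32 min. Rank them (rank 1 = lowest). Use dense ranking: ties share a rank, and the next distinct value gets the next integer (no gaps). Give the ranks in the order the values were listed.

1, 4, 2, 6, 7, 4, 2, 2, 3, 5

Sorted (ascending): 4, 20, 20, 20, 27, 29, 29, 32, 55, 56
The 3 values of 20 share dense rank 2.
The 2 values of 29 share dense rank 4.
Remaining distinct values take the next consecutive integers.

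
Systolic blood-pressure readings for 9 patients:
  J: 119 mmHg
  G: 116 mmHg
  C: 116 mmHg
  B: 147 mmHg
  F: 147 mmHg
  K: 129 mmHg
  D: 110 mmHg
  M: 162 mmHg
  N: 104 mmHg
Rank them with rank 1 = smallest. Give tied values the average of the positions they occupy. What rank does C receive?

Sorted (ascending): 104, 110, 116, 116, 119, 129, 147, 147, 162
The 2 values of 116 occupy positions 3–4 → average rank (3+4)/2 = 3.5.
The 2 values of 147 occupy positions 7–8 → average rank (7+8)/2 = 7.5.
C has value 116 mmHg → rank 3.5.

3.5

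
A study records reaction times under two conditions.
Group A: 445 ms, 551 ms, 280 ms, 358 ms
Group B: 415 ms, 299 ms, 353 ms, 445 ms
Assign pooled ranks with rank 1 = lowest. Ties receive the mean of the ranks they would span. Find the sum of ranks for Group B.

16.5

Sorted (ascending): 280, 299, 353, 358, 415, 445, 445, 551
The 2 values of 445 occupy positions 6–7 → average rank (6+7)/2 = 6.5.
Group B values → pooled ranks: 415→5, 299→2, 353→3, 445→6.5
Rank sum = 5 + 2 + 3 + 6.5 = 16.5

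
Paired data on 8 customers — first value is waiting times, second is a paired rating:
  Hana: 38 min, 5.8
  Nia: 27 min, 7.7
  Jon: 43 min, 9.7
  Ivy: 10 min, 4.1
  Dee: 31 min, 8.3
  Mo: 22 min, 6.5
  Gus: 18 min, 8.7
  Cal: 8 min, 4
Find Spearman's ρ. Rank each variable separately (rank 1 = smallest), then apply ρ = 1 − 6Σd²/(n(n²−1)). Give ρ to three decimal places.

0.619

Ranks of variable 1: 7, 5, 8, 2, 6, 4, 3, 1
Ranks of variable 2: 3, 5, 8, 2, 6, 4, 7, 1
d = r₁ − r₂: 4, 0, 0, 0, 0, 0, -4, 0
d²: 16, 0, 0, 0, 0, 0, 16, 0; Σd² = 32
ρ = 1 − 6·32/(8·63) = 1 − 192/504 = 0.619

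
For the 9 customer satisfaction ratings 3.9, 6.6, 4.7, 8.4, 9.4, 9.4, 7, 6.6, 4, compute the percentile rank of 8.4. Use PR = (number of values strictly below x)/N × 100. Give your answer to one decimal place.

N = 9.
Strictly below 8.4: 6. Equal to 8.4: 1.
PR = 6/9 × 100 = 66.7

66.7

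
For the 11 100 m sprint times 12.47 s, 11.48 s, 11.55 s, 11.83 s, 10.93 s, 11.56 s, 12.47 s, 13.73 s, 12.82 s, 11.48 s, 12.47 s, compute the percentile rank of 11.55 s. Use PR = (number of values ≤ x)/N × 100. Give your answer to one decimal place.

N = 11.
Strictly below 11.55: 3. Equal to 11.55: 1.
PR = 4/11 × 100 = 36.4

36.4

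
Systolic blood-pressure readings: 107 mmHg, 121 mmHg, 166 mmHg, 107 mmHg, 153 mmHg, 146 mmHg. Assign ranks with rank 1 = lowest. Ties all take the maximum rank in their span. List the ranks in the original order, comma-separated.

Sorted (ascending): 107, 107, 121, 146, 153, 166
The 2 values of 107 occupy positions 1–2 → each gets rank 2.

2, 3, 6, 2, 5, 4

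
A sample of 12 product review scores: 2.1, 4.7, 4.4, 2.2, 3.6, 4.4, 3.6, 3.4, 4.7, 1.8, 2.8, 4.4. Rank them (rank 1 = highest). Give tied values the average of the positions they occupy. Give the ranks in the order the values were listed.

11, 1.5, 4, 10, 6.5, 4, 6.5, 8, 1.5, 12, 9, 4

Sorted (descending): 4.7, 4.7, 4.4, 4.4, 4.4, 3.6, 3.6, 3.4, 2.8, 2.2, 2.1, 1.8
The 2 values of 4.7 occupy positions 1–2 → average rank (1+2)/2 = 1.5.
The 3 values of 4.4 occupy positions 3–5 → average rank 4.
The 2 values of 3.6 occupy positions 6–7 → average rank (6+7)/2 = 6.5.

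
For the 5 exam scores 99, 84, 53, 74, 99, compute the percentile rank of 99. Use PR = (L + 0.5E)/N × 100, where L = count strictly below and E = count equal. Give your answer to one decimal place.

80.0

N = 5.
Strictly below 99: 3. Equal to 99: 2.
PR = (3 + 0.5·2)/5 × 100 = 80.0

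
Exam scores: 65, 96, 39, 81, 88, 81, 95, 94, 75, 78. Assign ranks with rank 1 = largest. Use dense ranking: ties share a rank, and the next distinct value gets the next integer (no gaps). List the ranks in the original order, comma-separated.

8, 1, 9, 5, 4, 5, 2, 3, 7, 6

Sorted (descending): 96, 95, 94, 88, 81, 81, 78, 75, 65, 39
The 2 values of 81 share dense rank 5.
Remaining distinct values take the next consecutive integers.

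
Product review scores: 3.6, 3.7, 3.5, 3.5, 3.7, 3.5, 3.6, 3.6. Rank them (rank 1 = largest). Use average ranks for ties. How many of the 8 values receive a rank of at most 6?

5

Sorted (descending): 3.7, 3.7, 3.6, 3.6, 3.6, 3.5, 3.5, 3.5
The 2 values of 3.7 occupy positions 1–2 → average rank (1+2)/2 = 1.5.
The 3 values of 3.6 occupy positions 3–5 → average rank 4.
The 3 values of 3.5 occupy positions 6–8 → average rank 7.
Ranks ≤ 6: {1.5, 1.5, 4, 4, 4} → 5 values.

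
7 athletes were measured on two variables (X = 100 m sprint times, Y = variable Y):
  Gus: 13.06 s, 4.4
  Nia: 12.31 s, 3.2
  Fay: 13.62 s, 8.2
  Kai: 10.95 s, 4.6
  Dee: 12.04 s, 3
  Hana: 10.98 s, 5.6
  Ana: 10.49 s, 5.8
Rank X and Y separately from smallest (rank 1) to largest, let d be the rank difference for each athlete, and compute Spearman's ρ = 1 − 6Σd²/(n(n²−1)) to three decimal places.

-0.071

Ranks of variable 1: 6, 5, 7, 2, 4, 3, 1
Ranks of variable 2: 3, 2, 7, 4, 1, 5, 6
d = r₁ − r₂: 3, 3, 0, -2, 3, -2, -5
d²: 9, 9, 0, 4, 9, 4, 25; Σd² = 60
ρ = 1 − 6·60/(7·48) = 1 − 360/336 = -0.071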